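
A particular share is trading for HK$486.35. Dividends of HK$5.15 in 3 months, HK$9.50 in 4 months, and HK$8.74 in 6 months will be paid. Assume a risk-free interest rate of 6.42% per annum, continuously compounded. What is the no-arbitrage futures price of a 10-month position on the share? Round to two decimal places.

PV(dividends) I = 5.15·e^(−0.0642·3/12) + 9.50·e^(−0.0642·4/12) + 8.74·e^(−0.0642·6/12)
I = 5.0680 + 9.2989 + 8.4639 = 22.8308
F = (S − I)·e^(rT) = (486.35 − 22.8308) · e^(0.0642·10/12)
= 463.5192 · e^0.053500 = 463.5192 × 1.054957 = HK$488.99

HK$488.99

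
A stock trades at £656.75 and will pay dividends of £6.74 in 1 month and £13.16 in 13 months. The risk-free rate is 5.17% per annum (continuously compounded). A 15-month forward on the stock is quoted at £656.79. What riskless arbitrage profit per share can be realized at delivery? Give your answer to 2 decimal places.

£23.37 per share

PV(dividends) I = 6.74·e^(−0.0517·1/12) + 13.16·e^(−0.0517·13/12) = 19.1542
Fair forward F* = (S − I)·e^(rT) = (656.75 − 19.1542)·e^0.064625 = 637.5958 × 1.066759 = 680.1611
Market £656.79 < fair 680.1611: forward underpriced → reverse cash-and-carry (short the stock, invest proceeds at r, pay the dividends, go long the forward).
Profit at T = |F_mkt − F*| = |656.79 − 680.1611| = £23.37 per share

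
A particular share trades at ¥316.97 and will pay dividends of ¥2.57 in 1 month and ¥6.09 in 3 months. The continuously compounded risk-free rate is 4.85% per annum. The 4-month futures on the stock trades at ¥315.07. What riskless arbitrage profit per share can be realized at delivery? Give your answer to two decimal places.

PV(dividends) I = 2.57·e^(−0.0485·1/12) + 6.09·e^(−0.0485·3/12) = 8.5762
Fair futures F* = (S − I)·e^(rT) = (316.97 − 8.5762)·e^0.016167 = 308.3938 × 1.016298 = 313.4200
Market ¥315.07 > fair 313.4200: forward overpriced → cash-and-carry (borrow at r, buy the stock and collect the dividends, short the forward).
Profit at T = |F_mkt − F*| = |315.07 − 313.4200| = ¥1.65 per share

¥1.65 per share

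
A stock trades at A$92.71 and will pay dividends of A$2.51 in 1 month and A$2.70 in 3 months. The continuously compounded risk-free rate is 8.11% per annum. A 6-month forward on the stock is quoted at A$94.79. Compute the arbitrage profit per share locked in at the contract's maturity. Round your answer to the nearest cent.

A$3.59 per share

PV(dividends) I = 2.51·e^(−0.0811·1/12) + 2.70·e^(−0.0811·3/12) = 5.1389
Fair forward F* = (S − I)·e^(rT) = (92.71 − 5.1389)·e^0.040550 = 87.5711 × 1.041383 = 91.1951
Market A$94.79 > fair 91.1951: forward overpriced → cash-and-carry (borrow at r, buy the stock and collect the dividends, short the forward).
Profit at T = |F_mkt − F*| = |94.79 − 91.1951| = A$3.59 per share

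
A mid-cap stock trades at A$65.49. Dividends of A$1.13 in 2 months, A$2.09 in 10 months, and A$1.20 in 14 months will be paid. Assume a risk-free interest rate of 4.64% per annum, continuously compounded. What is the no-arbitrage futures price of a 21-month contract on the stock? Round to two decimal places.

PV(dividends) I = 1.13·e^(−0.0464·2/12) + 2.09·e^(−0.0464·10/12) + 1.20·e^(−0.0464·14/12)
I = 1.1213 + 2.0107 + 1.1368 = 4.2688
F = (S − I)·e^(rT) = (65.49 − 4.2688) · e^(0.0464·21/12)
= 61.2212 · e^0.081200 = 61.2212 × 1.084588 = A$66.40

A$66.40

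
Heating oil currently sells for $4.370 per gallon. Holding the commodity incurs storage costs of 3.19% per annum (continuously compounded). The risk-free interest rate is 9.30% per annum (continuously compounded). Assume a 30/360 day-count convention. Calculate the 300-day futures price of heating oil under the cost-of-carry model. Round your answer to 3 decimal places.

Net carry = r + u − y = 0.0930 + 0.0319 − 0.0000 = 0.1249
F = S·e^((r+u−y)T) = 4.370 · e^(0.1249 × 300/360) = 4.370 · e^0.104083
= 4.370 × 1.109693 = $4.849 per gallon

$4.849 per gallon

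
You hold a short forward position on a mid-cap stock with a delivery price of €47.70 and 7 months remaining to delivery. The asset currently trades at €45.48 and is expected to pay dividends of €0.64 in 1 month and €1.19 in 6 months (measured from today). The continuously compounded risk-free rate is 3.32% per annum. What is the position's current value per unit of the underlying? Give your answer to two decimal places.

PV(remaining dividends) I = 0.64·e^(−0.0332·1/12) + 1.19·e^(−0.0332·6/12) = 1.8086
Current forward F = (S − I)·e^(rT) = (45.48 − 1.8086)·e^(0.0332·7/12) = 43.6714 × 1.019555 = 44.5254
Value (long) = (F − K)·e^(−rT) = (44.5254 − 47.70) × 0.980820 = -3.1137
Short position value = −(long value) = €3.11

€3.11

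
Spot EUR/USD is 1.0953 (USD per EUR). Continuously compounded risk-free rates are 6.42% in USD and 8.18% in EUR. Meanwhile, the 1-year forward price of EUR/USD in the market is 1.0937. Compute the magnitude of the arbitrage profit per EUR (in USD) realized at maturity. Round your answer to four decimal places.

0.0175 per EUR (in USD)

Fair forward: F* = S·e^(carry·T), with carry = (r_USD − r_EUR) = 0.0642 − 0.0818 = -0.0176
F* = 1.0953 · e^(-0.0176 × 1) = 1.0953 · e^-0.017600 = 1.0953 × 0.982554 = 1.0762
Market 1.0937 > fair 1.0762: forward overpriced → cash-and-carry (buy spot, short the forward).
At maturity, profit = |F_mkt − F*| = |1.0937 − 1.0762| = 0.0175 per EUR (in USD)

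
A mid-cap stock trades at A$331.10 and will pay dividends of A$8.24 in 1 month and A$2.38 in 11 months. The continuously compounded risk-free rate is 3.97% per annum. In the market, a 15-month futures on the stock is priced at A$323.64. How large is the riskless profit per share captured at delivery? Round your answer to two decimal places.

A$13.26 per share

PV(dividends) I = 8.24·e^(−0.0397·1/12) + 2.38·e^(−0.0397·11/12) = 10.5077
Fair futures F* = (S − I)·e^(rT) = (331.10 − 10.5077)·e^0.049625 = 320.5923 × 1.050877 = 336.9031
Market A$323.64 < fair 336.9031: forward underpriced → reverse cash-and-carry (short the stock, invest proceeds at r, pay the dividends, go long the forward).
Profit at T = |F_mkt − F*| = |323.64 − 336.9031| = A$13.26 per share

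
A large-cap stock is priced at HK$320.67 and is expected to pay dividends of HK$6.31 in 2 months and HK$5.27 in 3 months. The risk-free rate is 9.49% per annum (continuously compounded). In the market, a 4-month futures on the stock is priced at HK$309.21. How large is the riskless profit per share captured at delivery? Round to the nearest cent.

PV(dividends) I = 6.31·e^(−0.0949·2/12) + 5.27·e^(−0.0949·3/12) = 11.3574
Fair futures F* = (S − I)·e^(rT) = (320.67 − 11.3574)·e^0.031633 = 309.3126 × 1.032139 = 319.2536
Market HK$309.21 < fair 319.2536: forward underpriced → reverse cash-and-carry (short the stock, invest proceeds at r, pay the dividends, go long the forward).
Profit at T = |F_mkt − F*| = |309.21 − 319.2536| = HK$10.04 per share

HK$10.04 per share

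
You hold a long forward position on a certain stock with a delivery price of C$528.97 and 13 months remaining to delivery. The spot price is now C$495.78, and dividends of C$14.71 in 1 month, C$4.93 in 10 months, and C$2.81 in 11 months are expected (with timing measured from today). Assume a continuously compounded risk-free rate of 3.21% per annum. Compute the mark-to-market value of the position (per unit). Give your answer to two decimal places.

-C$37.31

PV(remaining dividends) I = 14.71·e^(−0.0321·1/12) + 4.93·e^(−0.0321·10/12) + 2.81·e^(−0.0321·11/12) = 22.1991
Current forward F = (S − I)·e^(rT) = (495.78 − 22.1991)·e^(0.0321·13/12) = 473.5809 × 1.035387 = 490.3395
Value (long) = (F − K)·e^(−rT) = (490.3395 − 528.97) × 0.965823 = -37.3102
Value = -C$37.31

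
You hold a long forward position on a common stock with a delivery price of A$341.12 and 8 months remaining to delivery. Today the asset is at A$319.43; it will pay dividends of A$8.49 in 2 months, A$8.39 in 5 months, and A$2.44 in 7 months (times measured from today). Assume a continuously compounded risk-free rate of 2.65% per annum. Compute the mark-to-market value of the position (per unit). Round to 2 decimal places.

PV(remaining dividends) I = 8.49·e^(−0.0265·2/12) + 8.39·e^(−0.0265·5/12) + 2.44·e^(−0.0265·7/12) = 19.1530
Current forward F = (S − I)·e^(rT) = (319.43 − 19.1530)·e^(0.0265·8/12) = 300.2770 × 1.017824 = 305.6291
Value (long) = (F − K)·e^(−rT) = (305.6291 − 341.12) × 0.982488 = -34.8694
Value = -A$34.87

-A$34.87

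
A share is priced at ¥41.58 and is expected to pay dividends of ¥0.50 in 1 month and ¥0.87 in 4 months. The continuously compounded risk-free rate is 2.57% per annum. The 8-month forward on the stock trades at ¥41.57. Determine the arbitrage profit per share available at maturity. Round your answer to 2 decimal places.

PV(dividends) I = 0.50·e^(−0.0257·1/12) + 0.87·e^(−0.0257·4/12) = 1.3615
Fair forward F* = (S − I)·e^(rT) = (41.58 − 1.3615)·e^0.017133 = 40.2185 × 1.017281 = 40.9135
Market ¥41.57 > fair 40.9135: forward overpriced → cash-and-carry (borrow at r, buy the stock and collect the dividends, short the forward).
Profit at T = |F_mkt − F*| = |41.57 − 40.9135| = ¥0.66 per share

¥0.66 per share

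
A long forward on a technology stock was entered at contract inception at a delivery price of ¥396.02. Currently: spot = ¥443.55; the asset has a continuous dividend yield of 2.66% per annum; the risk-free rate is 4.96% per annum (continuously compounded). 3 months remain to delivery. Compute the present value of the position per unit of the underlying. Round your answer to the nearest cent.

Current fair forward for the remaining 3 months: F = S·e^((r − q)·T), (r − q) = 0.0496 − 0.0266 = 0.0230
F = 443.55 · e^(0.0230 × 3/12) = 443.55 × 1.005767 = 446.1080
Value of long forward = (F − K)·e^(−rT) = (446.1080 − 396.02) · e^(−0.0496·3/12)
= 50.0880 × 0.987677 = 49.47

¥49.47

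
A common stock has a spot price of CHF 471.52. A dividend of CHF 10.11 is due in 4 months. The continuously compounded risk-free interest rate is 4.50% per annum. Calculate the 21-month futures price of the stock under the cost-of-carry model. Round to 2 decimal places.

CHF 499.38

PV(dividends) I = 10.11·e^(−0.0450·4/12)
I = 9.9595
F = (S − I)·e^(rT) = (471.52 − 9.9595) · e^(0.0450·21/12)
= 461.5605 · e^0.078750 = 461.5605 × 1.081934 = CHF 499.38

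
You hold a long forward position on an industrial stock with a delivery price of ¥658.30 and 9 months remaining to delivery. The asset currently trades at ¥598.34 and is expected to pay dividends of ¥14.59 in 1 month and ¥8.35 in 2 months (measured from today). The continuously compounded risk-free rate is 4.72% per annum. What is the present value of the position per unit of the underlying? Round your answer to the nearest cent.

-¥59.88

PV(remaining dividends) I = 14.59·e^(−0.0472·1/12) + 8.35·e^(−0.0472·2/12) = 22.8173
Current forward F = (S − I)·e^(rT) = (598.34 − 22.8173)·e^(0.0472·9/12) = 575.5227 × 1.036034 = 596.2611
Value (long) = (F − K)·e^(−rT) = (596.2611 − 658.30) × 0.965219 = -59.8811
Value = -¥59.88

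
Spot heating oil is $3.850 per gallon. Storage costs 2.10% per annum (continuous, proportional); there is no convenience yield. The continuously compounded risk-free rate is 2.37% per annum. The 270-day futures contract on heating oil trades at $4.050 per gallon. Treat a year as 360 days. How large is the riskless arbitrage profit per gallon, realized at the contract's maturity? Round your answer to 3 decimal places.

$0.069 per gallon

Fair futures: F* = S·e^(carry·T), with carry = (r + u) = 0.0237 + 0.0210 = 0.0447
F* = 3.850 · e^(0.0447 × 270/360) = 3.850 · e^0.033525 = 3.850 × 1.034093 = $3.9813
Market $4.050 > fair $3.9813: forward overpriced → cash-and-carry (buy spot, short the forward).
At maturity, profit = |F_mkt − F*| = |4.050 − 3.9813| = $0.069 per gallon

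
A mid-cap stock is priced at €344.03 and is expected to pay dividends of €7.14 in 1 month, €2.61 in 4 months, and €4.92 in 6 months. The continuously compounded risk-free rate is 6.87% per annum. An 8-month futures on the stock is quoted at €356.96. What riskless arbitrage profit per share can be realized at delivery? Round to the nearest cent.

€11.89 per share

PV(dividends) I = 7.14·e^(−0.0687·1/12) + 2.61·e^(−0.0687·4/12) + 4.92·e^(−0.0687·6/12) = 14.4040
Fair futures F* = (S − I)·e^(rT) = (344.03 − 14.4040)·e^0.045800 = 329.6260 × 1.046865 = 345.0739
Market €356.96 > fair 345.0739: forward overpriced → cash-and-carry (borrow at r, buy the stock and collect the dividends, short the forward).
Profit at T = |F_mkt − F*| = |356.96 − 345.0739| = €11.89 per share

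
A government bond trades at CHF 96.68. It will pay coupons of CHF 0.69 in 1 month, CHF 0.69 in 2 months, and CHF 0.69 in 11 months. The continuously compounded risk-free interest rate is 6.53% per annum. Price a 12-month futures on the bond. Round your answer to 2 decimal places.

PV(coupons) I = 0.69·e^(−0.0653·1/12) + 0.69·e^(−0.0653·2/12) + 0.69·e^(−0.0653·11/12)
I = 0.6863 + 0.6825 + 0.6499 = 2.0187
F = (S − I)·e^(rT) = (96.68 − 2.0187) · e^(0.0653·12/12)
= 94.6613 · e^0.065300 = 94.6613 × 1.067479 = CHF 101.05

CHF 101.05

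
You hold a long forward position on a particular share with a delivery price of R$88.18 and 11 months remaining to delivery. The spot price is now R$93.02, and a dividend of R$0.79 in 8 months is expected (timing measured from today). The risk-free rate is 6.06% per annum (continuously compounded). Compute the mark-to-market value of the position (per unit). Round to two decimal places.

R$8.85

PV(remaining dividends) I = 0.79·e^(−0.0606·8/12) = 0.7587
Current forward F = (S − I)·e^(rT) = (93.02 − 0.7587)·e^(0.0606·11/12) = 92.2613 × 1.057122 = 97.5314
Value (long) = (F − K)·e^(−rT) = (97.5314 − 88.18) × 0.945965 = 8.8461
Value = R$8.85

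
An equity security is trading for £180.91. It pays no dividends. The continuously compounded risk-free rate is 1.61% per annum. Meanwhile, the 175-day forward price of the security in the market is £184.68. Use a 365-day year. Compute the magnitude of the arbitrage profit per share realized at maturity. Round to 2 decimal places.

£2.37 per share

Fair forward: F* = S·e^(carry·T), with carry = r = 0.0161
F* = 180.91 · e^(0.0161 × 175/365) = 180.91 · e^0.007719 = 180.91 × 1.007749 = £182.3119
Market £184.68 > fair £182.3119: forward overpriced → cash-and-carry (buy spot, short the forward).
At maturity, profit = |F_mkt − F*| = |184.68 − 182.3119| = £2.37 per share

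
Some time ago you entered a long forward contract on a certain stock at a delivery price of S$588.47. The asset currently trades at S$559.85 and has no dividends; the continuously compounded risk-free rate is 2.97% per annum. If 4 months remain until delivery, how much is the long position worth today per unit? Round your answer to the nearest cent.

-S$22.82

Current fair forward for the remaining 4 months: F = S·e^(r·T), r = 0.0297
F = 559.85 · e^(0.0297 × 4/12) = 559.85 × 1.009949 = 565.4199
Value of long forward = (F − K)·e^(−rT) = (565.4199 − 588.47) · e^(−0.0297·4/12)
= -23.0501 × 0.990149 = -22.82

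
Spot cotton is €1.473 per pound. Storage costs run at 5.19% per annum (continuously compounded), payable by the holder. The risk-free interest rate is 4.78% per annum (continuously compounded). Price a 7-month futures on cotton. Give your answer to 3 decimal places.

Net carry = r + u − y = 0.0478 + 0.0519 − 0.0000 = 0.0997
F = S·e^((r+u−y)T) = 1.473 · e^(0.0997 × 7/12) = 1.473 · e^0.058158
= 1.473 × 1.059882 = €1.561 per pound

€1.561 per pound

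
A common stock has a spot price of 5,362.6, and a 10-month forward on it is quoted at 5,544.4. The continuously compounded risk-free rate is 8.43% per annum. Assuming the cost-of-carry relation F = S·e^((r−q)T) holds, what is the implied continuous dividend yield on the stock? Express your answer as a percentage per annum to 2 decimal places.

4.43%

From F = S·e^((r−q)T): (r − q) = ln(F/S)/T
ln(5544.4/5362.6) = ln(1.033901) = 0.033339
(r − q) = 0.033339 / (10/12) = 0.040007
q = r − ln(F/S)/T = 0.0843 − 0.040007 = 0.044293
q = 4.43%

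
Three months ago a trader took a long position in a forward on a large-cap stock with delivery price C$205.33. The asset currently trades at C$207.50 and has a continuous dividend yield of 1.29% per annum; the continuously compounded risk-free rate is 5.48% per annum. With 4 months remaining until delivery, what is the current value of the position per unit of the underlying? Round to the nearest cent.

C$5.00

Current fair forward for the remaining 4 months: F = S·e^((r − q)·T), (r − q) = 0.0548 − 0.0129 = 0.0419
F = 207.50 · e^(0.0419 × 4/12) = 207.50 × 1.014065 = 210.4185
Value of long forward = (F − K)·e^(−rT) = (210.4185 − 205.33) · e^(−0.0548·4/12)
= 5.0885 × 0.981899 = 5.00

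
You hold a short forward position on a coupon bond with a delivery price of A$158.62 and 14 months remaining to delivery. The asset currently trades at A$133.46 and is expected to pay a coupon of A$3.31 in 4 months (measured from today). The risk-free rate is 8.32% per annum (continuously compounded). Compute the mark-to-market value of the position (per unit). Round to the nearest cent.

A$13.71

PV(remaining coupons) I = 3.31·e^(−0.0832·4/12) = 3.2195
Current forward F = (S − I)·e^(rT) = (133.46 − 3.2195)·e^(0.0832·14/12) = 130.2405 × 1.101934 = 143.5164
Value (long) = (F − K)·e^(−rT) = (143.5164 − 158.62) × 0.907496 = -13.7065
Short position value = −(long value) = A$13.71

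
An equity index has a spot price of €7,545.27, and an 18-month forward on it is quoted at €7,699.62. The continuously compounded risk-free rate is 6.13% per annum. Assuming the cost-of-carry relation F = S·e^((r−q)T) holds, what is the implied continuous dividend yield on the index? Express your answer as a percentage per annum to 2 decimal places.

From F = S·e^((r−q)T): (r − q) = ln(F/S)/T
ln(7699.62/7545.27) = ln(1.020457) = 0.020251
(r − q) = 0.020251 / (18/12) = 0.013501
q = r − ln(F/S)/T = 0.0613 − 0.013501 = 0.047799
q = 4.78%

4.78%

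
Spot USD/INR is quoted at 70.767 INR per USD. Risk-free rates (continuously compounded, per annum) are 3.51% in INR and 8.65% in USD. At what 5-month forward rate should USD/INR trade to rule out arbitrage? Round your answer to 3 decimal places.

69.268

F = S·e^((r_INR − r_USD)T) = 70.767 · e^((0.0351 − 0.0865) × 5/12)
= 70.767 · e^-0.021417 = 70.767 × 0.978811
F = 69.268 INR per USD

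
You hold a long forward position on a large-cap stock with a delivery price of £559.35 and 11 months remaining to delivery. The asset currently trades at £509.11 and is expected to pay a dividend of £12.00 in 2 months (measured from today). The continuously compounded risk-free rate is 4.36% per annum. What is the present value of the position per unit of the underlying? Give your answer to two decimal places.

-£40.24

PV(remaining dividends) I = 12.00·e^(−0.0436·2/12) = 11.9131
Current forward F = (S − I)·e^(rT) = (509.11 − 11.9131)·e^(0.0436·11/12) = 497.1969 × 1.040776 = 517.4706
Value (long) = (F − K)·e^(−rT) = (517.4706 − 559.35) × 0.960821 = -40.2386
Value = -£40.24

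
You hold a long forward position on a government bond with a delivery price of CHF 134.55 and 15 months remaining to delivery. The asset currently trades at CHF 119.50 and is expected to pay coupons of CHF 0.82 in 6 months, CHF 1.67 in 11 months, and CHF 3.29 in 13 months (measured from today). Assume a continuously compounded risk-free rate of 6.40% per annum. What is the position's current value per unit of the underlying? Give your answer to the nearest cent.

-CHF 10.14

PV(remaining coupons) I = 0.82·e^(−0.0640·6/12) + 1.67·e^(−0.0640·11/12) + 3.29·e^(−0.0640·13/12) = 5.4386
Current forward F = (S − I)·e^(rT) = (119.50 − 5.4386)·e^(0.0640·15/12) = 114.0614 × 1.083287 = 123.5612
Value (long) = (F − K)·e^(−rT) = (123.5612 − 134.55) × 0.923116 = -10.1439
Value = -CHF 10.14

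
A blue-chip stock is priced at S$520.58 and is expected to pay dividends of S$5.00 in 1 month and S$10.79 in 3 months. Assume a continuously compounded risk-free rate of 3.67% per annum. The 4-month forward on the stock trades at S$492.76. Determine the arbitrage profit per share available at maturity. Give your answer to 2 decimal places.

S$18.36 per share

PV(dividends) I = 5.00·e^(−0.0367·1/12) + 10.79·e^(−0.0367·3/12) = 15.6762
Fair forward F* = (S − I)·e^(rT) = (520.58 − 15.6762)·e^0.012233 = 504.9038 × 1.012308 = 511.1182
Market S$492.76 < fair 511.1182: forward underpriced → reverse cash-and-carry (short the stock, invest proceeds at r, pay the dividends, go long the forward).
Profit at T = |F_mkt − F*| = |492.76 − 511.1182| = S$18.36 per share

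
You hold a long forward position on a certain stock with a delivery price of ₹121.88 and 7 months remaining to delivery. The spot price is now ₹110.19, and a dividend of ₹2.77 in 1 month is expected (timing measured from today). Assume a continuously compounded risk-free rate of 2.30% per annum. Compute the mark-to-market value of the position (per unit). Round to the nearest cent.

-₹12.83

PV(remaining dividends) I = 2.77·e^(−0.0230·1/12) = 2.7647
Current forward F = (S − I)·e^(rT) = (110.19 − 2.7647)·e^(0.0230·7/12) = 107.4253 × 1.013507 = 108.8763
Value (long) = (F − K)·e^(−rT) = (108.8763 − 121.88) × 0.986673 = -12.8304
Value = -₹12.83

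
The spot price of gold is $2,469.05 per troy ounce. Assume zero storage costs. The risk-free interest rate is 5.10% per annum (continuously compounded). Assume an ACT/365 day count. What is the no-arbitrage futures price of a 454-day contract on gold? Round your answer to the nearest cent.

$2,630.75 per troy ounce

F = S·e^(rT) = 2469.05 · e^(0.0510 × 454/365) = 2469.05 · e^0.06343562
= 2469.05 × 1.06549089 = $2,630.75 per troy ounce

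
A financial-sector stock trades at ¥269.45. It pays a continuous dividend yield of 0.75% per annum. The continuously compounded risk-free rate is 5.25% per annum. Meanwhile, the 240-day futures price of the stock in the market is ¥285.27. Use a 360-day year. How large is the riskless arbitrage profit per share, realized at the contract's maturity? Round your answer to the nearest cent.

¥7.61 per share

Fair futures: F* = S·e^(carry·T), with carry = (r − q) = 0.0525 − 0.0075 = 0.0450
F* = 269.45 · e^(0.0450 × 240/360) = 269.45 · e^0.030000 = 269.45 × 1.030455 = ¥277.6561
Market ¥285.27 > fair ¥277.6561: forward overpriced → cash-and-carry (buy spot, short the forward).
At maturity, profit = |F_mkt − F*| = |285.27 − 277.6561| = ¥7.61 per share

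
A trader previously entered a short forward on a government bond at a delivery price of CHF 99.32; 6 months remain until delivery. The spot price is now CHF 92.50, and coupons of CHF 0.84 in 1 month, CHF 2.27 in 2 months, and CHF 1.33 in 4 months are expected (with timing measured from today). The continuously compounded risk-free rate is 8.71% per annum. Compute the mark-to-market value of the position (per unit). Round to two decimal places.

CHF 6.95

PV(remaining coupons) I = 0.84·e^(−0.0871·1/12) + 2.27·e^(−0.0871·2/12) + 1.33·e^(−0.0871·4/12) = 4.3632
Current forward F = (S − I)·e^(rT) = (92.50 − 4.3632)·e^(0.0871·6/12) = 88.1368 × 1.044512 = 92.0599
Value (long) = (F − K)·e^(−rT) = (92.0599 − 99.32) × 0.957385 = -6.9507
Short position value = −(long value) = CHF 6.95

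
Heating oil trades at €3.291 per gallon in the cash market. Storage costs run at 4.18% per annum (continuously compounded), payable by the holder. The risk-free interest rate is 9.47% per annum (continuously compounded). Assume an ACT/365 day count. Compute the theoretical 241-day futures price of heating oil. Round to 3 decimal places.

€3.601 per gallon

Net carry = r + u − y = 0.0947 + 0.0418 − 0.0000 = 0.1365
F = S·e^((r+u−y)T) = 3.291 · e^(0.1365 × 241/365) = 3.291 · e^0.090127
= 3.291 × 1.094313 = €3.601 per gallon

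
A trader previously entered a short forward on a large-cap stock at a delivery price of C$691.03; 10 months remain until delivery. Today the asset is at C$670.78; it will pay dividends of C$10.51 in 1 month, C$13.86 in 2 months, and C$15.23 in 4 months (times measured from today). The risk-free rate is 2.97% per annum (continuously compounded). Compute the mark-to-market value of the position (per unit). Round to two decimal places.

PV(remaining dividends) I = 10.51·e^(−0.0297·1/12) + 13.86·e^(−0.0297·2/12) + 15.23·e^(−0.0297·4/12) = 39.3555
Current forward F = (S − I)·e^(rT) = (670.78 − 39.3555)·e^(0.0297·10/12) = 631.4245 × 1.025059 = 647.2474
Value (long) = (F − K)·e^(−rT) = (647.2474 − 691.03) × 0.975554 = -42.7123
Short position value = −(long value) = C$42.71

C$42.71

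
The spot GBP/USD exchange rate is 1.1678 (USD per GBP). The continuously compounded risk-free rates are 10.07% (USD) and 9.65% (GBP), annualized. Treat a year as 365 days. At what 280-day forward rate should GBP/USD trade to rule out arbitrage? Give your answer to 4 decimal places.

F = S·e^((r_USD − r_GBP)T) = 1.1678 · e^((0.1007 − 0.0965) × 280/365)
= 1.1678 · e^0.003222 = 1.1678 × 1.003227
F = 1.1716 USD per GBP

1.1716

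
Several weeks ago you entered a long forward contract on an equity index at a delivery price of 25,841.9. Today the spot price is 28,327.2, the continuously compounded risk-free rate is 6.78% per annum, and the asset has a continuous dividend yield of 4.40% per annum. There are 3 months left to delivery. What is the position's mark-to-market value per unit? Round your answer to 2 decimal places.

Current fair forward for the remaining 3 months: F = S·e^((r − q)·T), (r − q) = 0.0678 − 0.0440 = 0.0238
F = 28327.2 · e^(0.0238 × 3/12) = 28327.2 × 1.00596774 = 28496.2494
Value of long forward = (F − K)·e^(−rT) = (28496.2494 − 25841.9) · e^(−0.0678·3/12)
= 2654.3494 × 0.98319284 = 2609.74

2609.74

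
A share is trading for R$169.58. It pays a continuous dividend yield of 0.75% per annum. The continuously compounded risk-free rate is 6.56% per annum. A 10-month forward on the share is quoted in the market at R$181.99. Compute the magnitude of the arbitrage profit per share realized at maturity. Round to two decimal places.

Fair forward: F* = S·e^(carry·T), with carry = (r − q) = 0.0656 − 0.0075 = 0.0581
F* = 169.58 · e^(0.0581 × 10/12) = 169.58 · e^0.048417 = 169.58 × 1.049608 = R$177.9925
Market R$181.99 > fair R$177.9925: forward overpriced → cash-and-carry (buy spot, short the forward).
At maturity, profit = |F_mkt − F*| = |181.99 − 177.9925| = R$4.00 per share

R$4.00 per share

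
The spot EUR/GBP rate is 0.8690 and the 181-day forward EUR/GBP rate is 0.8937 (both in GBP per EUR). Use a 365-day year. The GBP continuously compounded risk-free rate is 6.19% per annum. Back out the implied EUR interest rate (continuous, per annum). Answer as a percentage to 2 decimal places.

F = S·e^((r_GBP − r_EUR)T) ⇒ r_EUR = r_GBP − ln(F/S)/T
ln(0.8937/0.8690) = 0.028027; /(181/365) = 0.056519
r_EUR = 0.0619 − 0.056519 = 0.005381
r_EUR = 0.54%

0.54%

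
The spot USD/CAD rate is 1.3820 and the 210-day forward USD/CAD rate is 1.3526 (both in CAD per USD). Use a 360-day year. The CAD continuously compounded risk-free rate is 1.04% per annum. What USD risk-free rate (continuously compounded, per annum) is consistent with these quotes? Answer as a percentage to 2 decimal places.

4.73%

F = S·e^((r_CAD − r_USD)T) ⇒ r_USD = r_CAD − ln(F/S)/T
ln(1.3526/1.3820) = -0.021503; /(210/360) = -0.036862
r_USD = 0.0104 + 0.036862 = 0.047262
r_USD = 4.73%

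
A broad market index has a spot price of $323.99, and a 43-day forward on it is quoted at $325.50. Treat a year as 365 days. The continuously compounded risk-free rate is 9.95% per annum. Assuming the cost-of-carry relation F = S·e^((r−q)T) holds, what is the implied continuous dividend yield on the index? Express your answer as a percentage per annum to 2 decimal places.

6.00%

From F = S·e^((r−q)T): (r − q) = ln(F/S)/T
ln(325.50/323.99) = ln(1.004661) = 0.004650
(r − q) = 0.004650 / (43/365) = 0.039471
q = r − ln(F/S)/T = 0.0995 − 0.039471 = 0.060029
q = 6.00%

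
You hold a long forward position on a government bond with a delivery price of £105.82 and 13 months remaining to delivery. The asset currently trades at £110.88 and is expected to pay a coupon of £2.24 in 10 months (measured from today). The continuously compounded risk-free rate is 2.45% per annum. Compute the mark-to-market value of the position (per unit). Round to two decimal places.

PV(remaining coupons) I = 2.24·e^(−0.0245·10/12) = 2.1947
Current forward F = (S − I)·e^(rT) = (110.88 − 2.1947)·e^(0.0245·13/12) = 108.6853 × 1.026897 = 111.6086
Value (long) = (F − K)·e^(−rT) = (111.6086 − 105.82) × 0.973807 = 5.6370
Value = £5.64

£5.64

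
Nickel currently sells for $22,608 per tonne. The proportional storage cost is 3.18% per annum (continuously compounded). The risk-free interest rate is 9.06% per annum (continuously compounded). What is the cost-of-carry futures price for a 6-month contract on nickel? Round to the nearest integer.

$24,035 per tonne

Net carry = r + u − y = 0.0906 + 0.0318 − 0.0000 = 0.1224
F = S·e^((r+u−y)T) = 22608 · e^(0.1224 × 6/12) = 22608 · e^0.061200
= 22608 × 1.063112 = $24,035 per tonne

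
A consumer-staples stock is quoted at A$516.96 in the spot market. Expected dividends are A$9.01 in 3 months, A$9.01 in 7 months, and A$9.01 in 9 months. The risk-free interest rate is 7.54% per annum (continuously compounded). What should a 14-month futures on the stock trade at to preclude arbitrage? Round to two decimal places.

A$536.13

PV(dividends) I = 9.01·e^(−0.0754·3/12) + 9.01·e^(−0.0754·7/12) + 9.01·e^(−0.0754·9/12)
I = 8.8418 + 8.6223 + 8.5146 = 25.9787
F = (S − I)·e^(rT) = (516.96 − 25.9787) · e^(0.0754·14/12)
= 490.9813 · e^0.087967 = 490.9813 × 1.091952 = A$536.13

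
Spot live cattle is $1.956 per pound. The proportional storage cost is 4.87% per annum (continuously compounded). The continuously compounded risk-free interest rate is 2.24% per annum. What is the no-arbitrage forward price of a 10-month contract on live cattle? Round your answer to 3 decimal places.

Net carry = r + u − y = 0.0224 + 0.0487 − 0.0000 = 0.0711
F = S·e^((r+u−y)T) = 1.956 · e^(0.0711 × 10/12) = 1.956 · e^0.059250
= 1.956 × 1.061040 = $2.075 per pound

$2.075 per pound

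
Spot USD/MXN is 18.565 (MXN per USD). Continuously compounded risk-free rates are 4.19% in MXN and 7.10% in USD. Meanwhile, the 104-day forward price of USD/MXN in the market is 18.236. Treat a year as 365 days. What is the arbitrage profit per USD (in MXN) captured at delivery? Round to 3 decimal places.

0.176 per USD (in MXN)

Fair forward: F* = S·e^(carry·T), with carry = (r_MXN − r_USD) = 0.0419 − 0.0710 = -0.0291
F* = 18.565 · e^(-0.0291 × 104/365) = 18.565 · e^-0.008292 = 18.565 × 0.991742 = 18.4117
Market 18.236 < fair 18.4117: forward underpriced → reverse cash-and-carry (short spot, go long the forward).
At maturity, profit = |F_mkt − F*| = |18.236 − 18.4117| = 0.176 per USD (in MXN)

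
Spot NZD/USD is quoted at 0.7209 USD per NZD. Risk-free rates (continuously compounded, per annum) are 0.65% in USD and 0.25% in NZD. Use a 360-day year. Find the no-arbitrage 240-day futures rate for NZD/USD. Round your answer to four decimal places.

F = S·e^((r_USD − r_NZD)T) = 0.7209 · e^((0.0065 − 0.0025) × 240/360)
= 0.7209 · e^0.002667 = 0.7209 × 1.002671
F = 0.7228 USD per NZD

0.7228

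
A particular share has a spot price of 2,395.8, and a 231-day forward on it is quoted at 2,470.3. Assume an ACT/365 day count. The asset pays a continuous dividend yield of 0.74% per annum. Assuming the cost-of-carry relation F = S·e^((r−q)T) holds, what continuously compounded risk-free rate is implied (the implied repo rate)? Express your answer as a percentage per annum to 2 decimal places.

From F = S·e^((r−q)T): (r − q) = ln(F/S)/T
ln(2470.3/2395.8) = ln(1.031096) = 0.030622
(r − q) = 0.030622 / (231/365) = 0.048385
r = ln(F/S)/T + q = 0.048385 + 0.0074 = 0.055785
r = 5.58%

5.58%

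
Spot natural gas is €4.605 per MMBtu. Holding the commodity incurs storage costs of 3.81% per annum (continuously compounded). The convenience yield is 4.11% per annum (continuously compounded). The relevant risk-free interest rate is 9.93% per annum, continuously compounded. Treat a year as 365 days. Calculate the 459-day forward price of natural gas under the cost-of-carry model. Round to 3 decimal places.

€5.198 per MMBtu

Net carry = r + u − y = 0.0993 + 0.0381 − 0.0411 = 0.0963
F = S·e^((r+u−y)T) = 4.605 · e^(0.0963 × 459/365) = 4.605 · e^0.121101
= 4.605 × 1.128739 = €5.198 per MMBtu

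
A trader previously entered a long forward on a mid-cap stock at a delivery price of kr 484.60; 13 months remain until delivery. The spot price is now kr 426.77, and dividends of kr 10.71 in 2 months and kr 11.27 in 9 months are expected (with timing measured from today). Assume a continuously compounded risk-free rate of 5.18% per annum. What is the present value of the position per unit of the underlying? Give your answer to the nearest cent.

PV(remaining dividends) I = 10.71·e^(−0.0518·2/12) + 11.27·e^(−0.0518·9/12) = 21.4585
Current forward F = (S − I)·e^(rT) = (426.77 − 21.4585)·e^(0.0518·13/12) = 405.3115 × 1.057721 = 428.7065
Value (long) = (F − K)·e^(−rT) = (428.7065 − 484.60) × 0.945429 = -52.8433
Value = -kr 52.84

-kr 52.84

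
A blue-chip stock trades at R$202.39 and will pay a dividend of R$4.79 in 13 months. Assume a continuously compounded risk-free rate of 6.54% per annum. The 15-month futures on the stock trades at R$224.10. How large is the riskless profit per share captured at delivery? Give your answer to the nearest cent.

PV(dividends) I = 4.79·e^(−0.0654·13/12) = 4.4624
Fair futures F* = (S − I)·e^(rT) = (202.39 − 4.4624)·e^0.081750 = 197.9276 × 1.085184 = 214.7879
Market R$224.10 > fair 214.7879: forward overpriced → cash-and-carry (borrow at r, buy the stock and collect the dividends, short the forward).
Profit at T = |F_mkt − F*| = |224.10 − 214.7879| = R$9.31 per share

R$9.31 per share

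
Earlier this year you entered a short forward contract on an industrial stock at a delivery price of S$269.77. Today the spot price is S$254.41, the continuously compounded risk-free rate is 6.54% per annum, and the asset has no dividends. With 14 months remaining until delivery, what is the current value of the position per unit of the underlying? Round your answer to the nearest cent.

-S$4.46

Current fair forward for the remaining 14 months: F = S·e^(r·T), r = 0.0654
F = 254.41 · e^(0.0654 × 14/12) = 254.41 × 1.079286 = 274.5812
Value of long forward = (F − K)·e^(−rT) = (274.5812 − 269.77) · e^(−0.0654·14/12)
= 4.8112 × 0.926538 = 4.46
Short position value = −(long value) = -S$4.46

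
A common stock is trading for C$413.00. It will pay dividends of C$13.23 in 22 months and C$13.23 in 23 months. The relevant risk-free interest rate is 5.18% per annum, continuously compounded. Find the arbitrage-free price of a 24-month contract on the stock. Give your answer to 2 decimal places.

C$431.45

PV(dividends) I = 13.23·e^(−0.0518·22/12) + 13.23·e^(−0.0518·23/12)
I = 12.0314 + 11.9796 = 24.0110
F = (S − I)·e^(rT) = (413.00 − 24.0110) · e^(0.0518·24/12)
= 388.9890 · e^0.103600 = 388.9890 × 1.109157 = C$431.45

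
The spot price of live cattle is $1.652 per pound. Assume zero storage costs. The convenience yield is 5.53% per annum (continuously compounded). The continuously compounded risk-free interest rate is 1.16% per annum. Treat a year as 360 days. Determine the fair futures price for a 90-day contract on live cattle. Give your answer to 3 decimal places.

Net carry = r + u − y = 0.0116 + 0.0000 − 0.0553 = -0.0437
F = S·e^((r+u−y)T) = 1.652 · e^(-0.0437 × 90/360) = 1.652 · e^-0.010925
= 1.652 × 0.989134 = $1.634 per pound

$1.634 per pound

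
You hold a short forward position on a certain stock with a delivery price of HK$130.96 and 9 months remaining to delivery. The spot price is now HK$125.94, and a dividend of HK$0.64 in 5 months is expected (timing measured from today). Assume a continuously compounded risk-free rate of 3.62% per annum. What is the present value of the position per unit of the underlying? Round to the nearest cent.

HK$2.14

PV(remaining dividends) I = 0.64·e^(−0.0362·5/12) = 0.6304
Current forward F = (S − I)·e^(rT) = (125.94 − 0.6304)·e^(0.0362·9/12) = 125.3096 × 1.027522 = 128.7584
Value (long) = (F − K)·e^(−rT) = (128.7584 − 130.96) × 0.973215 = -2.1426
Short position value = −(long value) = HK$2.14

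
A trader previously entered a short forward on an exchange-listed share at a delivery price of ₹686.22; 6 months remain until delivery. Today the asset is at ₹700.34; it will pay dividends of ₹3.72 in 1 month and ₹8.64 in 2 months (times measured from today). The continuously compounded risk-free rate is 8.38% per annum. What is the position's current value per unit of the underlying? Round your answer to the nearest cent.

-₹30.06

PV(remaining dividends) I = 3.72·e^(−0.0838·1/12) + 8.64·e^(−0.0838·2/12) = 12.2143
Current forward F = (S − I)·e^(rT) = (700.34 − 12.2143)·e^(0.0838·6/12) = 688.1257 × 1.042790 = 717.5706
Value (long) = (F − K)·e^(−rT) = (717.5706 − 686.22) × 0.958966 = 30.0642
Short position value = −(long value) = -₹30.06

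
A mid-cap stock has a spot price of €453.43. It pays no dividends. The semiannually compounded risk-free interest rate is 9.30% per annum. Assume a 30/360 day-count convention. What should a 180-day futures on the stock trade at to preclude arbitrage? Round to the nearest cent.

€474.51

F = S · (1+r/2)^(2T)
= 453.43 × 1.046500
F = €474.51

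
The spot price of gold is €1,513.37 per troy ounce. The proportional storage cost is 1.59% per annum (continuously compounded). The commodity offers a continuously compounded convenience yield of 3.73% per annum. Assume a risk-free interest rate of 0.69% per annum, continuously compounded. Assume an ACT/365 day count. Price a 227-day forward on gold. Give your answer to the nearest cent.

€1,499.78 per troy ounce

Net carry = r + u − y = 0.0069 + 0.0159 − 0.0373 = -0.0145
F = S·e^((r+u−y)T) = 1513.37 · e^(-0.0145 × 227/365) = 1513.37 · e^-0.00901781
= 1513.37 × 0.99102273 = €1,499.78 per troy ounce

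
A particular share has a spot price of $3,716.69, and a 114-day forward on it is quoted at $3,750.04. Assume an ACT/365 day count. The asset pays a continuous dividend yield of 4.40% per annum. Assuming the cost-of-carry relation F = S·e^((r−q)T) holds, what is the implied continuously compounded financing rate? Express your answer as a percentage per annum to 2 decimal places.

From F = S·e^((r−q)T): (r − q) = ln(F/S)/T
ln(3750.04/3716.69) = ln(1.008973) = 0.008933
(r − q) = 0.008933 / (114/365) = 0.028601
r = ln(F/S)/T + q = 0.028601 + 0.0440 = 0.072601
r = 7.26%

7.26%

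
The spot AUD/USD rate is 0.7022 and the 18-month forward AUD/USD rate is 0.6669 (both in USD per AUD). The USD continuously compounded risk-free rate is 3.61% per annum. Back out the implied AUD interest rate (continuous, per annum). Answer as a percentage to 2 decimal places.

7.05%

F = S·e^((r_USD − r_AUD)T) ⇒ r_AUD = r_USD − ln(F/S)/T
ln(0.6669/0.7022) = -0.051578; /(18/12) = -0.034385
r_AUD = 0.0361 + 0.034385 = 0.070485
r_AUD = 7.05%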